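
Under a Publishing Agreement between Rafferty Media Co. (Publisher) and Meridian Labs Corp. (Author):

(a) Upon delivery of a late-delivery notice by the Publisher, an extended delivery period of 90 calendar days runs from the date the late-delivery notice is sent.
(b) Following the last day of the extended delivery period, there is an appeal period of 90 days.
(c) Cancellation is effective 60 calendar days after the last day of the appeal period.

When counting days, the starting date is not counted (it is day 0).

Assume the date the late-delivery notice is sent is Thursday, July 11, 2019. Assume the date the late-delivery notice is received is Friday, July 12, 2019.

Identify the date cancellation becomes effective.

The last day of the extended delivery period: 90 calendar days after July 11, 2019 is October 9, 2019.
The last day of the appeal period: 90 calendar days after October 9, 2019 is January 7, 2020.
The date cancellation becomes effective: 60 calendar days after January 7, 2020 is March 7, 2020.

March 7, 2020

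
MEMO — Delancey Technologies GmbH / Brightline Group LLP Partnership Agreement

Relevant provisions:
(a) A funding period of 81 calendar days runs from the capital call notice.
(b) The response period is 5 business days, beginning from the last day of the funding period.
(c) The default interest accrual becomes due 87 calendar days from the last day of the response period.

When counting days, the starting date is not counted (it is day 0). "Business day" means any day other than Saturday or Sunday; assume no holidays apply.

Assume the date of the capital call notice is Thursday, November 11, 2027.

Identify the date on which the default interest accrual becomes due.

The last day of the funding period: 81 calendar days after November 11, 2027 is January 31, 2028.
The last day of the response period: 5 business days after Monday, January 31, 2028, skipping weekends — Feb 1, Feb 2, Feb 3, Feb 4, Feb 7 — lands on Monday, February 7, 2028.
Adding 87 calendar days to February 7, 2028 gives May 4, 2028, which is the date on which the default interest accrual becomes due.

May 4, 2028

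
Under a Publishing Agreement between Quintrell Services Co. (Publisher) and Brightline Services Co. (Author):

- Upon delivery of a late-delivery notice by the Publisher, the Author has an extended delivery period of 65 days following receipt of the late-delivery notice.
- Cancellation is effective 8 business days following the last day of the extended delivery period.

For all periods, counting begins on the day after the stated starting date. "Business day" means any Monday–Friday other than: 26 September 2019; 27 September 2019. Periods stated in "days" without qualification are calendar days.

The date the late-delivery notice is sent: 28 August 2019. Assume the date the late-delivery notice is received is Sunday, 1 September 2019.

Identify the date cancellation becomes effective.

Adding 65 calendar days to 1 September 2019 gives 5 November 2019, which is the last day of the extended delivery period.
From Tuesday, 5 November 2019, 8 business days (Nov 6, Nov 7, Nov 8, Nov 11, Nov 12, Nov 13, Nov 14, Nov 15, skipping weekends) brings us to Friday, 15 November 2019, which is the date cancellation becomes effective.

15 November 2019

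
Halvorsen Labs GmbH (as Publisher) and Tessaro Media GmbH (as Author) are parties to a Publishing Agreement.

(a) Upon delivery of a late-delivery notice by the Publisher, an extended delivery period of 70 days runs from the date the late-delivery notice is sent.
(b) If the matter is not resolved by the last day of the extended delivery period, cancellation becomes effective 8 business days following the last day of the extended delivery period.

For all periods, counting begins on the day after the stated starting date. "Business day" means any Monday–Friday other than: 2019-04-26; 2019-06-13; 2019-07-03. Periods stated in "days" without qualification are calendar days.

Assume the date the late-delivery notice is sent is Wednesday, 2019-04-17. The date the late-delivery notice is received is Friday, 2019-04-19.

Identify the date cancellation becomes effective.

2019-07-09

The last day of the extended delivery period: 2019-04-17 + 70 days = 2019-06-26.
From Wednesday, 2019-06-26, 8 business days (Jun 27, Jun 28, Jul 1, Jul 2, Jul 4, Jul 5, Jul 8, Jul 9, skipping weekends and the listed holiday on Jul 3) brings us to Tuesday, 2019-07-09, which is the date cancellation becomes effective.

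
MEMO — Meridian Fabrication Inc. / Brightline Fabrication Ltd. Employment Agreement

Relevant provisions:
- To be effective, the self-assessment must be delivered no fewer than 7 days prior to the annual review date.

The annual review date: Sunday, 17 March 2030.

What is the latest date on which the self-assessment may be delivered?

17 March 2030 minus 7 days is 10 March 2030.

10 March 2030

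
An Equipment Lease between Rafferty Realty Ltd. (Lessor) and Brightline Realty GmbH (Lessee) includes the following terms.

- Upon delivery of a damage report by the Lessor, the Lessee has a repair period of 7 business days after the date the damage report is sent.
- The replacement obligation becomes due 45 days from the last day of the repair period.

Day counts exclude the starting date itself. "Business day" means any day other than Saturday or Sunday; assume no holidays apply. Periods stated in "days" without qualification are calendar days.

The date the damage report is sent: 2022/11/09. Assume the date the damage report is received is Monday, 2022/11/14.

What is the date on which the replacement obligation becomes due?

From Wednesday, 2022/11/09, 7 business days (Nov 10, Nov 11, Nov 14, Nov 15, Nov 16, Nov 17, Nov 18, skipping weekends) brings us to Friday, 2022/11/18, which is the last day of the repair period.
Adding 45 calendar days to 2022/11/18 gives 2023/01/02, which is the date on which the replacement obligation becomes due.

2023/01/02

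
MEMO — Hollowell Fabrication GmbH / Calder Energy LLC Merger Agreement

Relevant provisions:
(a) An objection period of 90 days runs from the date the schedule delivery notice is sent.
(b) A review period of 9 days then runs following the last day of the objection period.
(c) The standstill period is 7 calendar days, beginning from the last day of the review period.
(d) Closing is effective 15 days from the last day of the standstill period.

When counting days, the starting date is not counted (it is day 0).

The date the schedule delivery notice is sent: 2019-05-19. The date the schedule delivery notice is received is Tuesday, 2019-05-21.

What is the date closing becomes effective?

2019-09-17

The last day of the objection period: 90 calendar days after 2019-05-19 is 2019-08-17.
Adding 9 calendar days to 2019-08-17 gives 2019-08-26, which is the last day of the review period.
The last day of the standstill period: 2019-08-26 + 7 days = 2019-09-02.
The date closing becomes effective: 2019-09-02 + 15 days = 2019-09-17.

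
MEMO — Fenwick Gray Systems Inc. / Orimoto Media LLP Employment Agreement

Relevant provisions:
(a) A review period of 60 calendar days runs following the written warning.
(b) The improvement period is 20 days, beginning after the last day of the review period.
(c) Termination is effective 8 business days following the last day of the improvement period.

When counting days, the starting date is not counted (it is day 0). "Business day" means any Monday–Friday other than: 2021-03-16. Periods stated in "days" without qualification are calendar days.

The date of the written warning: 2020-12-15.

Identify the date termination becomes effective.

2021-03-18

The last day of the review period: 2020-12-15 + 60 days = 2021-02-13.
The last day of the improvement period: 20 calendar days after 2021-02-13 is 2021-03-05.
The date termination becomes effective: 8 business days after Friday, 2021-03-05, skipping weekends and the listed holiday on Mar 16 — Mar 8, Mar 9, Mar 10, Mar 11, Mar 12, Mar 15, Mar 17, Mar 18 — lands on Thursday, 2021-03-18.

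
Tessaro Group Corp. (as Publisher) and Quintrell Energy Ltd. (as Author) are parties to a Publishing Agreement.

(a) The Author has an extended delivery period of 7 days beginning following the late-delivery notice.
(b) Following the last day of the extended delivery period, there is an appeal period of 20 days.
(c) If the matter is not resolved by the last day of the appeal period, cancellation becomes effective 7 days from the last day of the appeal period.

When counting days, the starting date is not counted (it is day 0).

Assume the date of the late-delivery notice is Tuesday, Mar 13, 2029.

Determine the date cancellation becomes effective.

Adding 7 calendar days to Mar 13, 2029 gives Mar 20, 2029, which is the last day of the extended delivery period.
The last day of the appeal period: Mar 20, 2029 + 20 days = Apr 9, 2029.
Adding 7 calendar days to Apr 9, 2029 gives Apr 16, 2029, which is the date cancellation becomes effective.

Apr 16, 2029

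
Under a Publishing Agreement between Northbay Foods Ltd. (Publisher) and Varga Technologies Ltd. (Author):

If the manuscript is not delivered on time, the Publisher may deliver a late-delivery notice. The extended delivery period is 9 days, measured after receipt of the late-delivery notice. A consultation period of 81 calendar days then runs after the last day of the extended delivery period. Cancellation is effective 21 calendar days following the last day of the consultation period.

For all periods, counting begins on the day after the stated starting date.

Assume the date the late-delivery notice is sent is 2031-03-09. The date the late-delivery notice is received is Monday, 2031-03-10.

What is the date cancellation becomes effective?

The last day of the extended delivery period: 9 calendar days after 2031-03-10 is 2031-03-19.
The last day of the consultation period: 2031-03-19 + 81 days = 2031-06-08.
Adding 21 calendar days to 2031-06-08 gives 2031-06-29, which is the date cancellation becomes effective.

2031-06-29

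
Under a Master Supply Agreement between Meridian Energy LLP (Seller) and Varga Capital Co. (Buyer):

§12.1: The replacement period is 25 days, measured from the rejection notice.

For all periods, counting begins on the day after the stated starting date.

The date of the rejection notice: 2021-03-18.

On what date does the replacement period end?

2021-04-12

The last day of the replacement period: 25 calendar days after 2021-03-18 is 2021-04-12.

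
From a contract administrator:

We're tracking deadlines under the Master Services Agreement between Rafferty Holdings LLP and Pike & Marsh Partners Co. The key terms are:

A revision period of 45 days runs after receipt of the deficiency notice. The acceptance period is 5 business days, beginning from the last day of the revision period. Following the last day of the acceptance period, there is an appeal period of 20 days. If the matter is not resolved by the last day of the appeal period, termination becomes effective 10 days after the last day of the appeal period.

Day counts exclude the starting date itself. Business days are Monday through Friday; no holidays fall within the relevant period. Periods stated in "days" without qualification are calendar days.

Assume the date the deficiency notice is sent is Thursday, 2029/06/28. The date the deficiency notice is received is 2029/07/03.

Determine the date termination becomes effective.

2029/09/23

Adding 45 calendar days to 2029/07/03 gives 2029/08/17, which is the last day of the revision period.
The last day of the acceptance period: 5 business days after Friday, 2029/08/17, skipping weekends — Aug 20, Aug 21, Aug 22, Aug 23, Aug 24 — lands on Friday, 2029/08/24.
The last day of the appeal period: 20 calendar days after 2029/08/24 is 2029/09/13.
Adding 10 calendar days to 2029/09/13 gives 2029/09/23, which is the date termination becomes effective.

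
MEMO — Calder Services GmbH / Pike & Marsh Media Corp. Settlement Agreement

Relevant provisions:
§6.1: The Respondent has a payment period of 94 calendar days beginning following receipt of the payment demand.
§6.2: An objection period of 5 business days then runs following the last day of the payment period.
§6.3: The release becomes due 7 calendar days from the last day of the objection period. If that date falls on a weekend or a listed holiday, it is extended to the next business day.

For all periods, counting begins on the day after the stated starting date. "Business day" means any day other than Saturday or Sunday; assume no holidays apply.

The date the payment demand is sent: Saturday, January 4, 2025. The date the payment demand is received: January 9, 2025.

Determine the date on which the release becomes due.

Adding 94 calendar days to January 9, 2025 gives April 13, 2025, which is the last day of the payment period.
The last day of the objection period: counting 5 business days from Sunday, April 13, 2025 (Apr 14, Apr 15, Apr 16, Apr 17, Apr 18, skipping weekends) reaches Friday, April 18, 2025.
The date on which the release becomes due: April 18, 2025 + 7 days = April 25, 2025. April 25, 2025 is a Friday, so no roll-forward applies.

April 25, 2025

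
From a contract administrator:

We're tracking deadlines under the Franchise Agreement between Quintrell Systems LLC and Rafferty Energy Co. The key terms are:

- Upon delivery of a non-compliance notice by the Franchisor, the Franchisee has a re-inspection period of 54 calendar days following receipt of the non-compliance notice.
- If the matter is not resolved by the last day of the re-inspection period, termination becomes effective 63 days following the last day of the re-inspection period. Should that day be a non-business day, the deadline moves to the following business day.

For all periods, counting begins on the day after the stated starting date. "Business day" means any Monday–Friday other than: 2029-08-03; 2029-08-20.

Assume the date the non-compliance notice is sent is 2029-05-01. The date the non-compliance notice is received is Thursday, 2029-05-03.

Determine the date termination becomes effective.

2029-08-28

The last day of the re-inspection period: 2029-05-03 + 54 days = 2029-06-26.
The date termination becomes effective: 2029-06-26 + 63 days = 2029-08-28. 2029-08-28 is a Tuesday and is not a listed holiday, so no roll-forward applies.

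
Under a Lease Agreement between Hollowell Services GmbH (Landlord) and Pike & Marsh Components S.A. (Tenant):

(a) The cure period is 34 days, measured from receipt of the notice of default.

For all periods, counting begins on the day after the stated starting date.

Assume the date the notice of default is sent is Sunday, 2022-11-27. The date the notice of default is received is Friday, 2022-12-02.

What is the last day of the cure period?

2023-01-05

Adding 34 calendar days to 2022-12-02 gives 2023-01-05, which is the last day of the cure period.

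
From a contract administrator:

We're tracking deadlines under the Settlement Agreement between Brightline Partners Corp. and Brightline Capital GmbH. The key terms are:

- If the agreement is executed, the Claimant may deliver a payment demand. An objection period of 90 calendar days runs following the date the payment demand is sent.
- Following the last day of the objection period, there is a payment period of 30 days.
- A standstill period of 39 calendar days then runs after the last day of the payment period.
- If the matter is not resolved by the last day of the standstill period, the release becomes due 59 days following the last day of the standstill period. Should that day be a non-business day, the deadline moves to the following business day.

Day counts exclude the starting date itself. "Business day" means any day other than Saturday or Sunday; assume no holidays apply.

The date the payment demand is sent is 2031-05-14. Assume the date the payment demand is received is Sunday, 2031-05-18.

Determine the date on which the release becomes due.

2031-12-18

The last day of the objection period: 90 calendar days after 2031-05-14 is 2031-08-12.
Adding 30 calendar days to 2031-08-12 gives 2031-09-11, which is the last day of the payment period.
The last day of the standstill period: 39 calendar days after 2031-09-11 is 2031-10-20.
The date on which the release becomes due: 2031-10-20 + 59 days = 2031-12-18. 2031-12-18 is a Thursday, so no roll-forward applies.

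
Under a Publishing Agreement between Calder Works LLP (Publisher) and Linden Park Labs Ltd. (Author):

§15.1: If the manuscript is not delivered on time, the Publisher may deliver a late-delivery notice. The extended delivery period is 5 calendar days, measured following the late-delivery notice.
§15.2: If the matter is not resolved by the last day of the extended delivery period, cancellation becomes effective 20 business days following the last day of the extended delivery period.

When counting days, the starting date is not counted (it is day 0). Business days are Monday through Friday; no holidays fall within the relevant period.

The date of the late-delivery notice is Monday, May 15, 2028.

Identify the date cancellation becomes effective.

The last day of the extended delivery period: May 15, 2028 + 5 days = May 20, 2028.
From Saturday, May 20, 2028, 20 business days (May 22, May 23, May 24, May 25, …, Jun 14, Jun 15, Jun 16, skipping weekends) brings us to Friday, June 16, 2028, which is the date cancellation becomes effective.

June 16, 2028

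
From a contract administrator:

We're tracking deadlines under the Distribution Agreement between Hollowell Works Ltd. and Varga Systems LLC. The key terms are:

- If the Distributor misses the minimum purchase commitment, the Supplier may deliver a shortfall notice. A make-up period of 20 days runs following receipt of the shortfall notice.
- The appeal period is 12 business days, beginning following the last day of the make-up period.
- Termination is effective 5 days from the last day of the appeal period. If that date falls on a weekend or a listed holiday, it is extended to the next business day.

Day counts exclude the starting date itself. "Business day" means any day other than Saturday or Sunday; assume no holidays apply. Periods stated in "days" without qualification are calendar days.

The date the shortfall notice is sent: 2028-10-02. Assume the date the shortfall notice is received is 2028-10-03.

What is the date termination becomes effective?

The last day of the make-up period: 20 calendar days after 2028-10-03 is 2028-10-23.
From Monday, 2028-10-23, 12 business days (Oct 24, Oct 25, Oct 26, Oct 27, …, Nov 6, Nov 7, Nov 8, skipping weekends) brings us to Wednesday, 2028-11-08, which is the last day of the appeal period.
The date termination becomes effective: 5 calendar days after 2028-11-08 is 2028-11-13. 2028-11-13 is a Monday, so no roll-forward applies.

2028-11-13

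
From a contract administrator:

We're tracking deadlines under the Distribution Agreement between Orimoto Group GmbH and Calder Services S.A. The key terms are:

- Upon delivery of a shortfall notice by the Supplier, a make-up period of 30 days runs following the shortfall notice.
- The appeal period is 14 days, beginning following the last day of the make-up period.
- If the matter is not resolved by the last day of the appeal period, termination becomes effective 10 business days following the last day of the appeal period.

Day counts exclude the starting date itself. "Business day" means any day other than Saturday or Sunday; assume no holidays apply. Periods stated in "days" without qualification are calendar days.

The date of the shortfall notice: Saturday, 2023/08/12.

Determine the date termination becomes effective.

2023/10/09

The last day of the make-up period: 2023/08/12 + 30 days = 2023/09/11.
The last day of the appeal period: 14 calendar days after 2023/09/11 is 2023/09/25.
From Monday, 2023/09/25, 10 business days (Sep 26, Sep 27, Sep 28, Sep 29, Oct 2, Oct 3, Oct 4, Oct 5, Oct 6, Oct 9, skipping weekends) brings us to Monday, 2023/10/09, which is the date termination becomes effective.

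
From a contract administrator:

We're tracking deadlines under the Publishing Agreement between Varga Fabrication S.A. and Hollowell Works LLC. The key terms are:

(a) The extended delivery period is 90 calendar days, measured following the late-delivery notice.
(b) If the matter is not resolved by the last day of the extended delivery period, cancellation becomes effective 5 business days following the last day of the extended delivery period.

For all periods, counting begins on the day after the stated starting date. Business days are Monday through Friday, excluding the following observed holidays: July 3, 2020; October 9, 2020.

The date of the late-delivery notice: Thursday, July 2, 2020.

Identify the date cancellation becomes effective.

The last day of the extended delivery period: 90 calendar days after July 2, 2020 is September 30, 2020.
The date cancellation becomes effective: 5 business days after Wednesday, September 30, 2020, skipping weekends — Oct 1, Oct 2, Oct 5, Oct 6, Oct 7 — lands on Wednesday, October 7, 2020.

October 7, 2020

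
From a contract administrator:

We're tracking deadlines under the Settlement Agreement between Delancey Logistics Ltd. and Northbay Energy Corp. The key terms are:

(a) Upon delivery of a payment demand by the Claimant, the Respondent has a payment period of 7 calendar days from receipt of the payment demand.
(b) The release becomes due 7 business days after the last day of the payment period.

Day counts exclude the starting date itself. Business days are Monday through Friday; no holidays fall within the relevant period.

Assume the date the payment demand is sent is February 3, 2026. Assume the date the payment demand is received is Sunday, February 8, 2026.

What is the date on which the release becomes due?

Adding 7 calendar days to February 8, 2026 gives February 15, 2026, which is the last day of the payment period.
From Sunday, February 15, 2026, 7 business days (Feb 16, Feb 17, Feb 18, Feb 19, Feb 20, Feb 23, Feb 24, skipping weekends) brings us to Tuesday, February 24, 2026, which is the date on which the release becomes due.

February 24, 2026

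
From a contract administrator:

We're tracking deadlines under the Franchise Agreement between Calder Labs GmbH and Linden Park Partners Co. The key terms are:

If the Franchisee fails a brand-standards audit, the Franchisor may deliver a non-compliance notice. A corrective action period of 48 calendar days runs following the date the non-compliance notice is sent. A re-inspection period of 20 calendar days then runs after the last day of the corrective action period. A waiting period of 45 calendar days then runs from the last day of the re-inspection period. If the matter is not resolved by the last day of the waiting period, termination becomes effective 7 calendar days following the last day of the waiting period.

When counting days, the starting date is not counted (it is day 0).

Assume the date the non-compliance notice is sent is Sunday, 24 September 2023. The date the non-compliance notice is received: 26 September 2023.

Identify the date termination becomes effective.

Adding 48 calendar days to 24 September 2023 gives 11 November 2023, which is the last day of the corrective action period.
Adding 20 calendar days to 11 November 2023 gives 1 December 2023, which is the last day of the re-inspection period.
The last day of the waiting period: 45 calendar days after 1 December 2023 is 15 January 2024.
Adding 7 calendar days to 15 January 2024 gives 22 January 2024, which is the date termination becomes effective.

22 January 2024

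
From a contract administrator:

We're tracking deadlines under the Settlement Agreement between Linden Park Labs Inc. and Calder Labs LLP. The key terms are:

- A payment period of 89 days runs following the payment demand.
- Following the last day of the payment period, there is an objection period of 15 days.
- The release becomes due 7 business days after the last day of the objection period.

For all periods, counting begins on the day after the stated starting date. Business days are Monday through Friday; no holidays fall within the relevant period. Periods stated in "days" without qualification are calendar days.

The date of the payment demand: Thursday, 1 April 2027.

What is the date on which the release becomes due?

23 July 2027

The last day of the payment period: 89 calendar days after 1 April 2027 is 29 June 2027.
The last day of the objection period: 29 June 2027 + 15 days = 14 July 2027.
From Wednesday, 14 July 2027, 7 business days (Jul 15, Jul 16, Jul 19, Jul 20, Jul 21, Jul 22, Jul 23, skipping weekends) brings us to Friday, 23 July 2027, which is the date on which the release becomes due.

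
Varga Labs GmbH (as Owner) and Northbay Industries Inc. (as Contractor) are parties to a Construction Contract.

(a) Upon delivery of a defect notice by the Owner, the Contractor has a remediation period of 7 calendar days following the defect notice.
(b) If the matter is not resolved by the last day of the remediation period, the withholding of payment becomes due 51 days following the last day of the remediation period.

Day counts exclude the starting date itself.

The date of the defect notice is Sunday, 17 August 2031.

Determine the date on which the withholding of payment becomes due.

The last day of the remediation period: 17 August 2031 + 7 days = 24 August 2031.
The date on which the withholding of payment becomes due: 51 calendar days after 24 August 2031 is 14 October 2031.

14 October 2031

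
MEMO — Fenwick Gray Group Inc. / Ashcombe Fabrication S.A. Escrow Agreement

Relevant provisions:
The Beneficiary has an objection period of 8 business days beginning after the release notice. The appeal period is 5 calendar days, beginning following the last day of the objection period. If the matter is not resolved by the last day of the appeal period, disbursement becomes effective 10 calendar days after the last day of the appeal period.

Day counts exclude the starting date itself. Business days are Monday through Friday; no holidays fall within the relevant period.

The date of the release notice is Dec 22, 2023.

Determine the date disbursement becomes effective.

Jan 18, 2024

From Friday, Dec 22, 2023, 8 business days (Dec 25, Dec 26, Dec 27, Dec 28, Dec 29, Jan 1, Jan 2, Jan 3, skipping weekends) brings us to Wednesday, Jan 3, 2024, which is the last day of the objection period.
The last day of the appeal period: Jan 3, 2024 + 5 days = Jan 8, 2024.
Adding 10 calendar days to Jan 8, 2024 gives Jan 18, 2024, which is the date disbursement becomes effective.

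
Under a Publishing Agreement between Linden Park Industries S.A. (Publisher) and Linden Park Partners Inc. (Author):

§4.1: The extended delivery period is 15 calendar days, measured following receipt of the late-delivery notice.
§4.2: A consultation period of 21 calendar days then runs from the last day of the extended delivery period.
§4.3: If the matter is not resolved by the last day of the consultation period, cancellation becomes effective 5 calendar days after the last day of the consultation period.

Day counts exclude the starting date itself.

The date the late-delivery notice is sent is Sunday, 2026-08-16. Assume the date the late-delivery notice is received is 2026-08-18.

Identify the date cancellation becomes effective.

2026-09-28

The last day of the extended delivery period: 2026-08-18 + 15 days = 2026-09-02.
The last day of the consultation period: 21 calendar days after 2026-09-02 is 2026-09-23.
The date cancellation becomes effective: 2026-09-23 + 5 days = 2026-09-28.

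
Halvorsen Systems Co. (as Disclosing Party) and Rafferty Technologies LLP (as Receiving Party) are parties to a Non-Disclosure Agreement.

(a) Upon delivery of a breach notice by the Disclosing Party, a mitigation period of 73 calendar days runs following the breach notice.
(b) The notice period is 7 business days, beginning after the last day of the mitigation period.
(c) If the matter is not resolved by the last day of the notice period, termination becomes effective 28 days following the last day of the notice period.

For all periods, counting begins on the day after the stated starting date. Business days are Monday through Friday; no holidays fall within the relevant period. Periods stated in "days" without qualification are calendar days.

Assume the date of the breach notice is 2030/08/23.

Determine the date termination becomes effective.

2030/12/11

Adding 73 calendar days to 2030/08/23 gives 2030/11/04, which is the last day of the mitigation period.
From Monday, 2030/11/04, 7 business days (Nov 5, Nov 6, Nov 7, Nov 8, Nov 11, Nov 12, Nov 13, skipping weekends) brings us to Wednesday, 2030/11/13, which is the last day of the notice period.
The date termination becomes effective: 2030/11/13 + 28 days = 2030/12/11.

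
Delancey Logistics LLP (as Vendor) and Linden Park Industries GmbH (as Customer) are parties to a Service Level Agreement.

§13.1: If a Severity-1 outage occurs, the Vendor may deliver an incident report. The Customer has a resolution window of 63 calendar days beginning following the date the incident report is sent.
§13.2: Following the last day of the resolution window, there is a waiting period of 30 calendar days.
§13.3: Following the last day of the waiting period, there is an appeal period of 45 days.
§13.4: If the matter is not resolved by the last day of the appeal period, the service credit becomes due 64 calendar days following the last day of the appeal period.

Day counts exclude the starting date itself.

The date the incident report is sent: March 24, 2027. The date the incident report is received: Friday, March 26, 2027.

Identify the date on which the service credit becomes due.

October 12, 2027

Adding 63 calendar days to March 24, 2027 gives May 26, 2027, which is the last day of the resolution window.
Adding 30 calendar days to May 26, 2027 gives June 25, 2027, which is the last day of the waiting period.
Adding 45 calendar days to June 25, 2027 gives August 9, 2027, which is the last day of the appeal period.
The date on which the service credit becomes due: August 9, 2027 + 64 days = October 12, 2027.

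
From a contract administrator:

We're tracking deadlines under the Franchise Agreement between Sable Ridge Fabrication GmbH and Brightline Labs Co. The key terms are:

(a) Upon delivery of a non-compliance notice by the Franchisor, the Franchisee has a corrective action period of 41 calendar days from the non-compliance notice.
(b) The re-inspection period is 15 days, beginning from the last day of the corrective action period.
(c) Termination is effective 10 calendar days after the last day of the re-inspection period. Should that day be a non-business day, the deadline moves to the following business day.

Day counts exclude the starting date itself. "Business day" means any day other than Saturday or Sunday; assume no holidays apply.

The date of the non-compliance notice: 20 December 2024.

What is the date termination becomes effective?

The last day of the corrective action period: 20 December 2024 + 41 days = 30 January 2025.
The last day of the re-inspection period: 30 January 2025 + 15 days = 14 February 2025.
The date termination becomes effective: 14 February 2025 + 10 days = 24 February 2025. 24 February 2025 is a Monday, so no roll-forward applies.

24 February 2025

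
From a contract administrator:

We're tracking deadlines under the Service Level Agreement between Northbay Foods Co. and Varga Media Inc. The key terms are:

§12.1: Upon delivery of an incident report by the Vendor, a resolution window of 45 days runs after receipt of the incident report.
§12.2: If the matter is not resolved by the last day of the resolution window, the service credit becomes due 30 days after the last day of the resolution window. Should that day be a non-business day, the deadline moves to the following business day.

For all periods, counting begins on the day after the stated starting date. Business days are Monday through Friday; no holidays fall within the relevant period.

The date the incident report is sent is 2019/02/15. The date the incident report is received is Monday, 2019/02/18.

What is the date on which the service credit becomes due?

The last day of the resolution window: 45 calendar days after 2019/02/18 is 2019/04/04.
Adding 30 calendar days to 2019/04/04 gives 2019/05/04, which is the date on which the service credit becomes due. That falls on a Saturday, so it rolls to the next business day, Monday, 2019/05/06.

2019/05/06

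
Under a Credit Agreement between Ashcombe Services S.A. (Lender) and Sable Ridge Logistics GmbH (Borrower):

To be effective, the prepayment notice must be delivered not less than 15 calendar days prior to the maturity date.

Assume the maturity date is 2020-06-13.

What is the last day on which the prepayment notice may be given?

2020-05-29

2020-06-13 minus 15 days is 2020-05-29.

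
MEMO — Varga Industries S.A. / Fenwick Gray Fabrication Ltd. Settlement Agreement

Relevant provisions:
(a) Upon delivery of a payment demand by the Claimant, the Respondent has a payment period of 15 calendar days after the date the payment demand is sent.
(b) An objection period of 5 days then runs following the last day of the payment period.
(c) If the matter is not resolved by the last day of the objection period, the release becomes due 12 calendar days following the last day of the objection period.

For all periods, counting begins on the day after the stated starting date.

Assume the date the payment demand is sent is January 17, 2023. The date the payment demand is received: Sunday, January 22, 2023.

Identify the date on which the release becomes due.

The last day of the payment period: 15 calendar days after January 17, 2023 is February 1, 2023.
Adding 5 calendar days to February 1, 2023 gives February 6, 2023, which is the last day of the objection period.
The date on which the release becomes due: 12 calendar days after February 6, 2023 is February 18, 2023.

February 18, 2023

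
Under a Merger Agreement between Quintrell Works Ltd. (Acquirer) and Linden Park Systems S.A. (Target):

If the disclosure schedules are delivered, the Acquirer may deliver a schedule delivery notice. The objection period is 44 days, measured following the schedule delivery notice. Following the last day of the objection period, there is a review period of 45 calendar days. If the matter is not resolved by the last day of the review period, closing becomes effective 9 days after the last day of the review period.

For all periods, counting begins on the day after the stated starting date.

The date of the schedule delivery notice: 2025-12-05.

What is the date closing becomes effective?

2026-03-13

The last day of the objection period: 2025-12-05 + 44 days = 2026-01-18.
The last day of the review period: 2026-01-18 + 45 days = 2026-03-04.
The date closing becomes effective: 2026-03-04 + 9 days = 2026-03-13.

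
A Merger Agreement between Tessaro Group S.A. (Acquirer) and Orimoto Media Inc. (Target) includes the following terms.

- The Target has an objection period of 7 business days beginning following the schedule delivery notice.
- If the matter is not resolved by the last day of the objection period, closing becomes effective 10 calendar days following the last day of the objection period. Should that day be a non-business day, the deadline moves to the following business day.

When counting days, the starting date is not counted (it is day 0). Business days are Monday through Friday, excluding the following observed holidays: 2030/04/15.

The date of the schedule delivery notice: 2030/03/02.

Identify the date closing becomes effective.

2030/03/22

The last day of the objection period: 7 business days after Saturday, 2030/03/02, skipping weekends — Mar 4, Mar 5, Mar 6, Mar 7, Mar 8, Mar 11, Mar 12 — lands on Tuesday, 2030/03/12.
The date closing becomes effective: 2030/03/12 + 10 days = 2030/03/22. 2030/03/22 is a Friday and is not a listed holiday, so no roll-forward applies.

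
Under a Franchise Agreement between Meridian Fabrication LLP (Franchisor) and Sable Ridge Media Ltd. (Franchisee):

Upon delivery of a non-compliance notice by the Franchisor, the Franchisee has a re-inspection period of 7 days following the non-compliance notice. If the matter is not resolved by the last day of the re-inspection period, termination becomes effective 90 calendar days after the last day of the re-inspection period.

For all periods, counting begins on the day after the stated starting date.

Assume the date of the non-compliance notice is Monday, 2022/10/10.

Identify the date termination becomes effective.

2023/01/15

The last day of the re-inspection period: 2022/10/10 + 7 days = 2022/10/17.
The date termination becomes effective: 2022/10/17 + 90 days = 2023/01/15.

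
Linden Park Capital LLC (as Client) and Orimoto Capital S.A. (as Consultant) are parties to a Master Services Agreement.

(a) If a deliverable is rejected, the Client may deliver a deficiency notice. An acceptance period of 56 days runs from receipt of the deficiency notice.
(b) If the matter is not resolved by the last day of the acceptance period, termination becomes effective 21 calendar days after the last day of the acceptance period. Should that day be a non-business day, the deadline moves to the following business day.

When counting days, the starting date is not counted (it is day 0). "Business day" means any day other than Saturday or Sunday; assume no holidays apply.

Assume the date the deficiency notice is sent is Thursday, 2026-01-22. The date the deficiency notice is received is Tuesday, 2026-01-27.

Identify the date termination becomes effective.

The last day of the acceptance period: 56 calendar days after 2026-01-27 is 2026-03-24.
The date termination becomes effective: 2026-03-24 + 21 days = 2026-04-14. 2026-04-14 is a Tuesday, so no roll-forward applies.

2026-04-14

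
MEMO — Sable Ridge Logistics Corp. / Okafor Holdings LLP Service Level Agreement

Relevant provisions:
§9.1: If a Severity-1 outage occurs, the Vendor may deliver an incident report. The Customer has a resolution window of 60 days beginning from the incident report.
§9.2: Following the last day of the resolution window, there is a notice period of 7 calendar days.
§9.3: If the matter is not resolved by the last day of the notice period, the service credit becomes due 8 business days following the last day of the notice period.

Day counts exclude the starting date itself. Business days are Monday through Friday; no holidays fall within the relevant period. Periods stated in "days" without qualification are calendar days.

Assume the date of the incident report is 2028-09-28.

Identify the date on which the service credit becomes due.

Adding 60 calendar days to 2028-09-28 gives 2028-11-27, which is the last day of the resolution window.
The last day of the notice period: 2028-11-27 + 7 days = 2028-12-04.
The date on which the service credit becomes due: counting 8 business days from Monday, 2028-12-04 (Dec 5, Dec 6, Dec 7, Dec 8, Dec 11, Dec 12, Dec 13, Dec 14, skipping weekends) reaches Thursday, 2028-12-14.

2028-12-14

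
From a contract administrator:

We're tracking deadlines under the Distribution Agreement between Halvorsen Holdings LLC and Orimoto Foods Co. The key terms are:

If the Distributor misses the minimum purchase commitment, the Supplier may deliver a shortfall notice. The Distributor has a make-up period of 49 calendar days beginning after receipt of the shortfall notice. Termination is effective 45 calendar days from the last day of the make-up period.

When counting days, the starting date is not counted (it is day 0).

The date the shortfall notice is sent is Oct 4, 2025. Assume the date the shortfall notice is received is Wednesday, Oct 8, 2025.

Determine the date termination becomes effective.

The last day of the make-up period: 49 calendar days after Oct 8, 2025 is Nov 26, 2025.
The date termination becomes effective: Nov 26, 2025 + 45 days = Jan 10, 2026.

Jan 10, 2026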